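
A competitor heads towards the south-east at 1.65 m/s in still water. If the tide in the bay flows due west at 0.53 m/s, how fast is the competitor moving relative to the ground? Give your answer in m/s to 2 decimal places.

Taking east as x and north as y: velocity relative to the water = (1.167, -1.167) m/s; the water relative to ground = (-0.530, 0.000) m/s.
Velocity relative to ground = (1.167, -1.167) + (-0.530, 0.000) = (0.637, -1.167) m/s.
Speed = |(0.637, -1.167)| = 1.329 m/s.

1.33 m/s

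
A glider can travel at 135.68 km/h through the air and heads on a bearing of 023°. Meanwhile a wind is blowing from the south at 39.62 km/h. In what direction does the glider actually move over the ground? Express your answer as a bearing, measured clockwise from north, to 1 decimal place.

Taking east as x and north as y: velocity relative to the air = (53.014, 124.894) km/h; the air relative to ground = (0.000, 39.620) km/h.
Velocity relative to ground = (53.014, 124.894) + (0.000, 39.620) = (53.014, 164.514) km/h.
Bearing = atan2(53.01, 164.51) = 17.86° clockwise from north.

017.9°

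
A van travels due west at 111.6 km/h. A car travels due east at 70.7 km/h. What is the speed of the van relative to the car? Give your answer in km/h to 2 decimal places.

Taking east as x and north as y: van velocity = (-111.600, 0.000) km/h; car velocity = (70.700, 0.000) km/h.
Velocity of van relative to car = (-111.600, 0.000) − (70.700, 0.000) = (-182.300, 0.000) km/h.
Magnitude = |(-182.300, 0.000)| = 182.300 km/h.

182.30 km/h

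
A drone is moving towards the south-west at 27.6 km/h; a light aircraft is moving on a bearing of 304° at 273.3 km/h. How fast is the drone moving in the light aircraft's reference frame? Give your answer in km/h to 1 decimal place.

269.4 km/h

Taking east as x and north as y: drone velocity = (-19.516, -19.516) km/h; light aircraft velocity = (-226.576, 152.827) km/h.
Velocity of drone relative to light aircraft = (-19.516, -19.516) − (-226.576, 152.827) = (207.060, -172.344) km/h.
Magnitude = |(207.060, -172.344)| = 269.399 km/h.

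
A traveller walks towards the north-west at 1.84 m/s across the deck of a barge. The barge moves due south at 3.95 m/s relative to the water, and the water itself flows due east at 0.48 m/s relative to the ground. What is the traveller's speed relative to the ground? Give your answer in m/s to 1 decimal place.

In east/north components (m/s): traveller relative to barge = (-1.301, 1.301); barge relative to water = (0.000, -3.950); water relative to ground = (0.480, 0.000).
Sum = (-0.821, -2.649) m/s.
Speed = |(-0.821, -2.649)| = 2.773 m/s.

2.8 m/s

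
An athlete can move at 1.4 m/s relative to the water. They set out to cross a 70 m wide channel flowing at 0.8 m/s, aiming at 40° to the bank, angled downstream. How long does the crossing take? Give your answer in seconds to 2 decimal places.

The component of the athlete's velocity perpendicular to the bank is 1.4 × sin 40° = 0.900 m/s.
The flow acts along the bank and has no component across it.
Time = 70 / 0.900 = 77.786 s.

77.79 s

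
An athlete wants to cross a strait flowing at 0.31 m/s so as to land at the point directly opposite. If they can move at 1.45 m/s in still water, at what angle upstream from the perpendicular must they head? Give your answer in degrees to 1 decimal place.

To cancel the current, the upstream component of the athlete's velocity must equal the flow: 1.45 sin θ = 0.31.
sin θ = 0.31 / 1.45 = 0.2138.
θ = arcsin(0.2138) = 12.345°.

12.3°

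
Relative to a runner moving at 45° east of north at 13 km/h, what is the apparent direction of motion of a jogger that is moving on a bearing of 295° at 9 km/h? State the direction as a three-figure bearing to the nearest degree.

Taking east as x and north as y: jogger velocity = (-8.157, 3.804) km/h; runner velocity = (9.192, 9.192) km/h.
Velocity of jogger relative to runner = (-8.157, 3.804) − (9.192, 9.192) = (-17.349, -5.389) km/h.
Bearing = atan2(-17.35, -5.39) = 252.74° clockwise from north.

253°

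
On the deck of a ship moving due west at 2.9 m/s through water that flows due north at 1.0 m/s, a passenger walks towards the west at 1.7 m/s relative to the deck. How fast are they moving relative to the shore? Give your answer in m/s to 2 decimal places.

4.71 m/s

In east/north components (m/s): passenger relative to ship = (-1.700, 0.000); ship relative to water = (-2.900, 0.000); water relative to ground = (0.000, 1.000).
Sum = (-4.600, 1.000) m/s.
Speed = |(-4.600, 1.000)| = 4.707 m/s.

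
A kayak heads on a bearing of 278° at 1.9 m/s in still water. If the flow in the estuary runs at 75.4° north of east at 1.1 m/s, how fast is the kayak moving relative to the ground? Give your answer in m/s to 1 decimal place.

2.1 m/s

Taking east as x and north as y: velocity relative to the water = (-1.882, 0.264) m/s; the water relative to ground = (0.277, 1.064) m/s.
Velocity relative to ground = (-1.882, 0.264) + (0.277, 1.064) = (-1.604, 1.329) m/s.
Speed = |(-1.604, 1.329)| = 2.083 m/s.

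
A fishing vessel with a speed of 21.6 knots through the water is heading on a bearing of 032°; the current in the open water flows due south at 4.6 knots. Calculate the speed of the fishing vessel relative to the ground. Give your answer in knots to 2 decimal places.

Taking east as x and north as y: velocity relative to the water = (11.446, 18.318) knots; the water relative to ground = (0.000, -4.600) knots.
Velocity relative to ground = (11.446, 18.318) + (0.000, -4.600) = (11.446, 13.718) knots.
Speed = |(11.446, 13.718)| = 17.866 knots.

17.87 knots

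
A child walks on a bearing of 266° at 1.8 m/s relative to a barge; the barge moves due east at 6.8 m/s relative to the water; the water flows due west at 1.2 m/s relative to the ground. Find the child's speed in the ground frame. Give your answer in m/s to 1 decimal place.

In east/north components (m/s): child relative to barge = (-1.796, -0.126); barge relative to water = (6.800, 0.000); water relative to ground = (-1.200, 0.000).
Sum = (3.804, -0.126) m/s.
Speed = |(3.804, -0.126)| = 3.806 m/s.

3.8 m/s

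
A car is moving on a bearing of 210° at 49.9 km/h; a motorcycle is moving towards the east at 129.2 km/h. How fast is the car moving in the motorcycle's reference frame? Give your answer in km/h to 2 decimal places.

Taking east as x and north as y: car velocity = (-24.950, -43.215) km/h; motorcycle velocity = (129.200, 0.000) km/h.
Velocity of car relative to motorcycle = (-24.950, -43.215) − (129.200, 0.000) = (-154.150, -43.215) km/h.
Magnitude = |(-154.150, -43.215)| = 160.093 km/h.

160.09 km/h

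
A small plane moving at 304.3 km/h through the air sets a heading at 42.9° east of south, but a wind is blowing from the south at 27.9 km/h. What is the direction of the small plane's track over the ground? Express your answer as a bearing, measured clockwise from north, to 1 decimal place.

Taking east as x and north as y: velocity relative to the air = (207.143, -222.913) km/h; the air relative to ground = (0.000, 27.900) km/h.
Velocity relative to ground = (207.143, -222.913) + (0.000, 27.900) = (207.143, -195.013) km/h.
Bearing = atan2(207.14, -195.01) = 133.27° clockwise from north.

133.3°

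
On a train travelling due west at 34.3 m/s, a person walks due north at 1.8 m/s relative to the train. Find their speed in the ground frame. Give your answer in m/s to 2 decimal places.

34.35 m/s

Taking east as x and north as y: train velocity = (-34.300, 0.000) m/s; person velocity relative to train = (0.000, 1.800) m/s.
Velocity relative to ground = (-34.300, 0.000) + (0.000, 1.800) = (-34.300, 1.800) m/s.
Speed = |(-34.300, 1.800)| = 34.347 m/s.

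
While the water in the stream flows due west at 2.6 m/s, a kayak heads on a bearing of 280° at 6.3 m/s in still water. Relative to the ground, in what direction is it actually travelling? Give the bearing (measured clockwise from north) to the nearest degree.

277°

Taking east as x and north as y: velocity relative to the water = (-6.204, 1.094) m/s; the water relative to ground = (-2.600, 0.000) m/s.
Velocity relative to ground = (-6.204, 1.094) + (-2.600, 0.000) = (-8.804, 1.094) m/s.
Bearing = atan2(-8.80, 1.09) = 277.08° clockwise from north.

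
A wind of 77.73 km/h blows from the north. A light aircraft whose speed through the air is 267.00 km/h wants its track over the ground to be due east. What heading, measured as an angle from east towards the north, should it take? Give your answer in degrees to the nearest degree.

The wind pushes perpendicular to the desired track; the heading must have a component into the wind equal to 77.73 km/h: 267.00 sin θ = 77.73.
sin θ = 0.2911, so θ = 16.925°.

17°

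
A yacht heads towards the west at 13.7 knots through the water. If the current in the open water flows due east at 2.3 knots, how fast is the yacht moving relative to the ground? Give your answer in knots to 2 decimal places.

Taking east as x and north as y: velocity relative to the water = (-13.700, 0.000) knots; the water relative to ground = (2.300, 0.000) knots.
Velocity relative to ground = (-13.700, 0.000) + (2.300, 0.000) = (-11.400, 0.000) knots.
Speed = |(-11.400, 0.000)| = 11.400 knots.

11.40 knots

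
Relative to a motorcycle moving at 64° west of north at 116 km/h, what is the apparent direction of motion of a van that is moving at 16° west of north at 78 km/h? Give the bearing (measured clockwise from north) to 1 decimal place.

Taking east as x and north as y: van velocity = (-21.500, 74.978) km/h; motorcycle velocity = (-104.260, 50.851) km/h.
Velocity of van relative to motorcycle = (-21.500, 74.978) − (-104.260, 50.851) = (82.760, 24.127) km/h.
Bearing = atan2(82.76, 24.13) = 73.75° clockwise from north.

073.7°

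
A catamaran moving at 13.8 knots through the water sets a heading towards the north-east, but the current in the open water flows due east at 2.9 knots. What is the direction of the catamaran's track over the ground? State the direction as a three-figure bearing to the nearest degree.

Taking east as x and north as y: velocity relative to the water = (9.758, 9.758) knots; the water relative to ground = (2.900, 0.000) knots.
Velocity relative to ground = (9.758, 9.758) + (2.900, 0.000) = (12.658, 9.758) knots.
Bearing = atan2(12.66, 9.76) = 52.37° clockwise from north.

052°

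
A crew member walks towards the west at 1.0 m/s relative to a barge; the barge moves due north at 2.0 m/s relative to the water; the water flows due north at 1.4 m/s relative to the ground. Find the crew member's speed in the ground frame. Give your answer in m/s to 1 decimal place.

In east/north components (m/s): crew member relative to barge = (-1.000, 0.000); barge relative to water = (0.000, 2.000); water relative to ground = (0.000, 1.400).
Sum = (-1.000, 3.400) m/s.
Speed = |(-1.000, 3.400)| = 3.544 m/s.

3.5 m/s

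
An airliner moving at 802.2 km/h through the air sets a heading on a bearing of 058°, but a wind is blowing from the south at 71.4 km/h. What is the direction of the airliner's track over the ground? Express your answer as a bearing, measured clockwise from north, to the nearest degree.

054°

Taking east as x and north as y: velocity relative to the air = (680.304, 425.101) km/h; the air relative to ground = (0.000, 71.400) km/h.
Velocity relative to ground = (680.304, 425.101) + (0.000, 71.400) = (680.304, 496.501) km/h.
Bearing = atan2(680.30, 496.50) = 53.88° clockwise from north.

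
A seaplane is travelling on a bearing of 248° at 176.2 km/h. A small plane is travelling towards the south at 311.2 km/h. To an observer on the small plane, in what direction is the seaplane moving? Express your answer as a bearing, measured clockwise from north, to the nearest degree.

326°

Taking east as x and north as y: seaplane velocity = (-163.370, -66.006) km/h; small plane velocity = (0.000, -311.200) km/h.
Velocity of seaplane relative to small plane = (-163.370, -66.006) − (0.000, -311.200) = (-163.370, 245.194) km/h.
Bearing = atan2(-163.37, 245.19) = 326.32° clockwise from north.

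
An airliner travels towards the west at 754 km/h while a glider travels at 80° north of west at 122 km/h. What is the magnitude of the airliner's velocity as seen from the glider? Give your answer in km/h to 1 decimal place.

742.6 km/h

Taking east as x and north as y: airliner velocity = (-754.000, 0.000) km/h; glider velocity = (-21.185, 120.147) km/h.
Velocity of airliner relative to glider = (-754.000, 0.000) − (-21.185, 120.147) = (-732.815, -120.147) km/h.
Magnitude = |(-732.815, -120.147)| = 742.599 km/h.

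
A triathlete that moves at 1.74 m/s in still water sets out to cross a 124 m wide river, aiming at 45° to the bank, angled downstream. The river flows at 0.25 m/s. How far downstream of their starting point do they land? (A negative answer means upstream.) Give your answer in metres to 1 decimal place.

Perpendicular speed = 1.230 m/s; crossing time = 124 / 1.230 = 100.783 s.
Net downstream speed = 1.480 m/s.
Drift = 1.480 × 100.783 = 149.196 m (downstream).

149.2 m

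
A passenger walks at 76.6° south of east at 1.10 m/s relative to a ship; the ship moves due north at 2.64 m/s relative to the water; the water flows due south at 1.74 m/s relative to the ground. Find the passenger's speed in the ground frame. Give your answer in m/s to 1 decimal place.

0.3 m/s

In east/north components (m/s): passenger relative to ship = (0.255, -1.070); ship relative to water = (0.000, 2.640); water relative to ground = (0.000, -1.740).
Sum = (0.255, -0.170) m/s.
Speed = |(0.255, -0.170)| = 0.306 m/s.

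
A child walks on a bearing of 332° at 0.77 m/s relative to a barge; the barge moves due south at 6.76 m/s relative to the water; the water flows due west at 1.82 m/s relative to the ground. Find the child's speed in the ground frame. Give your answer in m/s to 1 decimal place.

In east/north components (m/s): child relative to barge = (-0.361, 0.680); barge relative to water = (0.000, -6.760); water relative to ground = (-1.820, 0.000).
Sum = (-2.181, -6.080) m/s.
Speed = |(-2.181, -6.080)| = 6.460 m/s.

6.5 m/s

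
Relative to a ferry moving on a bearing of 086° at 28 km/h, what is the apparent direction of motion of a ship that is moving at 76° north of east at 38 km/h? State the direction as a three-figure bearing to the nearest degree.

Taking east as x and north as y: ship velocity = (9.193, 36.871) km/h; ferry velocity = (27.932, 1.953) km/h.
Velocity of ship relative to ferry = (9.193, 36.871) − (27.932, 1.953) = (-18.739, 34.918) km/h.
Bearing = atan2(-18.74, 34.92) = 331.78° clockwise from north.

332°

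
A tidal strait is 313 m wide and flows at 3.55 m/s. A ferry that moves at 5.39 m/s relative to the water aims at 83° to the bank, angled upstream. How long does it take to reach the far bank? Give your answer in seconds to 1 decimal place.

58.5 s

The component of the ferry's velocity perpendicular to the bank is 5.39 × sin 83° = 5.350 m/s.
The current is parallel to the bank, so it does not affect the crossing time.
Time = 313 / 5.350 = 58.507 s.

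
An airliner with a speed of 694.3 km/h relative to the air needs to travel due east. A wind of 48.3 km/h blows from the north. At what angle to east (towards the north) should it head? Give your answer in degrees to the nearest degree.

4°

The wind pushes perpendicular to the desired track; the heading must have a component into the wind equal to 48.3 km/h: 694.3 sin θ = 48.3.
sin θ = 0.0696, so θ = 3.989°.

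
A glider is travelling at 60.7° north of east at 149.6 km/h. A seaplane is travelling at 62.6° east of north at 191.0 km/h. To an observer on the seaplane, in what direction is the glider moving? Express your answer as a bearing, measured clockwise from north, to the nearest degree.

Taking east as x and north as y: glider velocity = (73.212, 130.462) km/h; seaplane velocity = (169.573, 87.898) km/h.
Velocity of glider relative to seaplane = (73.212, 130.462) − (169.573, 87.898) = (-96.361, 42.563) km/h.
Bearing = atan2(-96.36, 42.56) = 293.83° clockwise from north.

294°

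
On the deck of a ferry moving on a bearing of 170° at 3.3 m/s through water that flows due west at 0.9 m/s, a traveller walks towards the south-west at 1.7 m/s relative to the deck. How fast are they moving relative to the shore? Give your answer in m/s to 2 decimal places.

In east/north components (m/s): traveller relative to ferry = (-1.202, -1.202); ferry relative to water = (0.573, -3.250); water relative to ground = (-0.900, 0.000).
Sum = (-1.529, -4.452) m/s.
Speed = |(-1.529, -4.452)| = 4.707 m/s.

4.71 m/s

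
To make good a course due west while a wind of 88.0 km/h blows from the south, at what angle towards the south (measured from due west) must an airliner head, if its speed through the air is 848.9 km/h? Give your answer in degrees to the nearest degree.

6°

The wind pushes perpendicular to the desired track; the heading must have a component into the wind equal to 88.0 km/h: 848.9 sin θ = 88.0.
sin θ = 0.1037, so θ = 5.950°.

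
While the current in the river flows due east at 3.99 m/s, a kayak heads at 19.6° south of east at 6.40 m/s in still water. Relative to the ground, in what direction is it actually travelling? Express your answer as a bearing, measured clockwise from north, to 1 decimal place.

Taking east as x and north as y: velocity relative to the water = (6.029, -2.147) m/s; the water relative to ground = (3.990, 0.000) m/s.
Velocity relative to ground = (6.029, -2.147) + (3.990, 0.000) = (10.019, -2.147) m/s.
Bearing = atan2(10.02, -2.15) = 102.09° clockwise from north.

102.1°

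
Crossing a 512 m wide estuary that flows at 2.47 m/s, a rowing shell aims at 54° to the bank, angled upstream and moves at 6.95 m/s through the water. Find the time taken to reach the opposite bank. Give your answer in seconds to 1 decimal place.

The component of the rowing shell's velocity perpendicular to the bank is 6.95 × sin 54° = 5.623 m/s.
The flow acts along the bank and has no component across it.
Time = 512 / 5.623 = 91.060 s.

91.1 s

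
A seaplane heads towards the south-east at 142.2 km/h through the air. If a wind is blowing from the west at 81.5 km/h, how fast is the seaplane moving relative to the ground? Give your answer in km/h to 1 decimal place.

208.0 km/h

Taking east as x and north as y: velocity relative to the air = (100.551, -100.551) km/h; the air relative to ground = (81.500, 0.000) km/h.
Velocity relative to ground = (100.551, -100.551) + (81.500, 0.000) = (182.051, -100.551) km/h.
Speed = |(182.051, -100.551)| = 207.973 km/h.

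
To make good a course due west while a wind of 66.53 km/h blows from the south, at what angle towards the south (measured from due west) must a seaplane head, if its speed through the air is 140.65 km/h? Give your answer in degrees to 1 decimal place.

The wind pushes perpendicular to the desired track; the heading must have a component into the wind equal to 66.53 km/h: 140.65 sin θ = 66.53.
sin θ = 0.4730, so θ = 28.230°.

28.2°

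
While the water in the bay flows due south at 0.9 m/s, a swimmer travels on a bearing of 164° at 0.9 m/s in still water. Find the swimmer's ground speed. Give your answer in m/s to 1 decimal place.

Taking east as x and north as y: velocity relative to the water = (0.248, -0.865) m/s; the water relative to ground = (0.000, -0.900) m/s.
Velocity relative to ground = (0.248, -0.865) + (0.000, -0.900) = (0.248, -1.765) m/s.
Speed = |(0.248, -1.765)| = 1.782 m/s.

1.8 m/s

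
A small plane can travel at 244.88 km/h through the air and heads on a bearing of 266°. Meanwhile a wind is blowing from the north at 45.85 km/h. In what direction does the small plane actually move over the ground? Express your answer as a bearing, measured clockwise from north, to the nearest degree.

Taking east as x and north as y: velocity relative to the air = (-244.283, -17.082) km/h; the air relative to ground = (0.000, -45.850) km/h.
Velocity relative to ground = (-244.283, -17.082) + (0.000, -45.850) = (-244.283, -62.932) km/h.
Bearing = atan2(-244.28, -62.93) = 255.55° clockwise from north.

256°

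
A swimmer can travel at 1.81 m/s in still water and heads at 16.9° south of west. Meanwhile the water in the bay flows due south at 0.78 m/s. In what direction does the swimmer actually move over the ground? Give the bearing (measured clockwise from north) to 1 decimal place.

233.0°

Taking east as x and north as y: velocity relative to the water = (-1.732, -0.526) m/s; the water relative to ground = (0.000, -0.780) m/s.
Velocity relative to ground = (-1.732, -0.526) + (0.000, -0.780) = (-1.732, -1.306) m/s.
Bearing = atan2(-1.73, -1.31) = 232.98° clockwise from north.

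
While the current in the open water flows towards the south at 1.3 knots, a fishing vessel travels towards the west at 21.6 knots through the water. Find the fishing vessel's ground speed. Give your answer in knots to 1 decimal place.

21.6 knots

Taking east as x and north as y: velocity relative to the water = (-21.600, 0.000) knots; the water relative to ground = (0.000, -1.300) knots.
Velocity relative to ground = (-21.600, 0.000) + (0.000, -1.300) = (-21.600, -1.300) knots.
Speed = |(-21.600, -1.300)| = 21.639 knots.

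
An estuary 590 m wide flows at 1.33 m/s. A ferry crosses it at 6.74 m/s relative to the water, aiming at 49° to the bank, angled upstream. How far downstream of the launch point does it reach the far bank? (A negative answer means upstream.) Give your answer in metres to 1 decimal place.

Perpendicular speed = 5.087 m/s; crossing time = 590 / 5.087 = 115.988 s.
Net downstream speed = -3.092 m/s.
Drift = -3.092 × 115.988 = -358.615 m (upstream).

-358.6 m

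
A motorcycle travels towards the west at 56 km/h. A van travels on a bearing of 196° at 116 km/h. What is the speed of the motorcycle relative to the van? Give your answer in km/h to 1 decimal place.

Taking east as x and north as y: motorcycle velocity = (-56.000, 0.000) km/h; van velocity = (-31.974, -111.506) km/h.
Velocity of motorcycle relative to van = (-56.000, 0.000) − (-31.974, -111.506) = (-24.026, 111.506) km/h.
Magnitude = |(-24.026, 111.506)| = 114.065 km/h.

114.1 km/h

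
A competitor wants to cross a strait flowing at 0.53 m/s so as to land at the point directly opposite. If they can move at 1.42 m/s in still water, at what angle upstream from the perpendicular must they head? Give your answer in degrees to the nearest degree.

22°

To cancel the current, the upstream component of the competitor's velocity must equal the flow: 1.42 sin θ = 0.53.
sin θ = 0.53 / 1.42 = 0.3732.
θ = arcsin(0.3732) = 21.916°.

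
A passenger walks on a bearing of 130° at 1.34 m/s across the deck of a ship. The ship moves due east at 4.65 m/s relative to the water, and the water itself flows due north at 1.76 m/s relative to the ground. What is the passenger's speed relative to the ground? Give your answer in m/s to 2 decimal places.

In east/north components (m/s): passenger relative to ship = (1.026, -0.861); ship relative to water = (4.650, 0.000); water relative to ground = (0.000, 1.760).
Sum = (5.676, 0.899) m/s.
Speed = |(5.676, 0.899)| = 5.747 m/s.

5.75 m/s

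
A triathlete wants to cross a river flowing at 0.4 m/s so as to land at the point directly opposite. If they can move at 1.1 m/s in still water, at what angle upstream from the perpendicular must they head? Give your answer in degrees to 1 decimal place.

21.3°

To cancel the current, the upstream component of the triathlete's velocity must equal the flow: 1.1 sin θ = 0.4.
sin θ = 0.4 / 1.1 = 0.3636.
θ = arcsin(0.3636) = 21.324°.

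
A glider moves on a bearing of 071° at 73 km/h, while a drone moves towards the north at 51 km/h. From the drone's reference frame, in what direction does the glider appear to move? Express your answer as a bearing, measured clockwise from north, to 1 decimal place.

111.5°

Taking east as x and north as y: glider velocity = (69.023, 23.766) km/h; drone velocity = (0.000, 51.000) km/h.
Velocity of glider relative to drone = (69.023, 23.766) − (0.000, 51.000) = (69.023, -27.234) km/h.
Bearing = atan2(69.02, -27.23) = 111.53° clockwise from north.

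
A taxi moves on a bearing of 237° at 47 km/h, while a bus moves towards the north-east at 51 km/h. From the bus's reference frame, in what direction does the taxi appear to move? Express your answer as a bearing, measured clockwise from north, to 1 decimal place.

230.8°

Taking east as x and north as y: taxi velocity = (-39.418, -25.598) km/h; bus velocity = (36.062, 36.062) km/h.
Velocity of taxi relative to bus = (-39.418, -25.598) − (36.062, 36.062) = (-75.480, -61.660) km/h.
Bearing = atan2(-75.48, -61.66) = 230.75° clockwise from north.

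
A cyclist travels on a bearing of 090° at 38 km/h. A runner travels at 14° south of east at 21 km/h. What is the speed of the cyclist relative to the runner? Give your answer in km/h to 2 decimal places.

Taking east as x and north as y: cyclist velocity = (38.000, 0.000) km/h; runner velocity = (20.376, -5.080) km/h.
Velocity of cyclist relative to runner = (38.000, 0.000) − (20.376, -5.080) = (17.624, 5.080) km/h.
Magnitude = |(17.624, 5.080)| = 18.341 km/h.

18.34 km/h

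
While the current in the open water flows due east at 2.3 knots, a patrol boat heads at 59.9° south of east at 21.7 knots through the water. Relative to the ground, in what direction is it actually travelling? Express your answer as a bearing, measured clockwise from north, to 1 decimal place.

Taking east as x and north as y: velocity relative to the water = (10.883, -18.774) knots; the water relative to ground = (2.300, 0.000) knots.
Velocity relative to ground = (10.883, -18.774) + (2.300, 0.000) = (13.183, -18.774) knots.
Bearing = atan2(13.18, -18.77) = 144.92° clockwise from north.

144.9°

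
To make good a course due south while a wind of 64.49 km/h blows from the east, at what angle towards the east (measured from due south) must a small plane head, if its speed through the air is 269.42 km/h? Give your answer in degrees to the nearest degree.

The wind pushes perpendicular to the desired track; the heading must have a component into the wind equal to 64.49 km/h: 269.42 sin θ = 64.49.
sin θ = 0.2394, so θ = 13.849°.

14°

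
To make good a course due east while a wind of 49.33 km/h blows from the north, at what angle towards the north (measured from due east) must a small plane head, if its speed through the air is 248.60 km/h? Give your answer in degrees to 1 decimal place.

The wind pushes perpendicular to the desired track; the heading must have a component into the wind equal to 49.33 km/h: 248.60 sin θ = 49.33.
sin θ = 0.1984, so θ = 11.445°.

11.4°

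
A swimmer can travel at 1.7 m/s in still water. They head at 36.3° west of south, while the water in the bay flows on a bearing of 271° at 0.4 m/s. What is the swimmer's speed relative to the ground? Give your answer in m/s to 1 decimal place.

Taking east as x and north as y: velocity relative to the water = (-1.006, -1.370) m/s; the water relative to ground = (-0.400, 0.007) m/s.
Velocity relative to ground = (-1.006, -1.370) + (-0.400, 0.007) = (-1.406, -1.363) m/s.
Speed = |(-1.406, -1.363)| = 1.959 m/s.

2.0 m/s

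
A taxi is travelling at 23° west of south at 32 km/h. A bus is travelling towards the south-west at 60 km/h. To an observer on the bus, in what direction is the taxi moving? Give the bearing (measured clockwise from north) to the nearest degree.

Taking east as x and north as y: taxi velocity = (-12.503, -29.456) km/h; bus velocity = (-42.426, -42.426) km/h.
Velocity of taxi relative to bus = (-12.503, -29.456) − (-42.426, -42.426) = (29.923, 12.970) km/h.
Bearing = atan2(29.92, 12.97) = 66.57° clockwise from north.

067°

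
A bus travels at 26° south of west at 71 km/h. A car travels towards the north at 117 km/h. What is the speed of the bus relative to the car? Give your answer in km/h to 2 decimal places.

Taking east as x and north as y: bus velocity = (-63.814, -31.124) km/h; car velocity = (0.000, 117.000) km/h.
Velocity of bus relative to car = (-63.814, -31.124) − (0.000, 117.000) = (-63.814, -148.124) km/h.
Magnitude = |(-63.814, -148.124)| = 161.286 km/h.

161.29 km/h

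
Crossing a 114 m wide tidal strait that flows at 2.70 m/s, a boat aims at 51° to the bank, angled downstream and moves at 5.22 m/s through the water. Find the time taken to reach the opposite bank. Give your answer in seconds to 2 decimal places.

28.10 s

The component of the boat's velocity perpendicular to the bank is 5.22 × sin 51° = 4.057 m/s.
The current is parallel to the bank, so it does not affect the crossing time.
Time = 114 / 4.057 = 28.102 s.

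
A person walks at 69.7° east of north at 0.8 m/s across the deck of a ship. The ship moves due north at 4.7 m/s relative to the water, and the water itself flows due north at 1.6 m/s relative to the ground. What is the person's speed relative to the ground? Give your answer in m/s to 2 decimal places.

6.62 m/s

In east/north components (m/s): person relative to ship = (0.750, 0.278); ship relative to water = (0.000, 4.700); water relative to ground = (0.000, 1.600).
Sum = (0.750, 6.578) m/s.
Speed = |(0.750, 6.578)| = 6.620 m/s.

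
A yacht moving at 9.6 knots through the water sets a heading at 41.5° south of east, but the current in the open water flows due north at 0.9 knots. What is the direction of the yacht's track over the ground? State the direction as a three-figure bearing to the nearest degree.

Taking east as x and north as y: velocity relative to the water = (7.190, -6.361) knots; the water relative to ground = (0.000, 0.900) knots.
Velocity relative to ground = (7.190, -6.361) + (0.000, 0.900) = (7.190, -5.461) knots.
Bearing = atan2(7.19, -5.46) = 127.22° clockwise from north.

127°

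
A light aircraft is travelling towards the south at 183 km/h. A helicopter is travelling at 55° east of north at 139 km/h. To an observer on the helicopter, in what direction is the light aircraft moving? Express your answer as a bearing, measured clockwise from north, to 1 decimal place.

Taking east as x and north as y: light aircraft velocity = (0.000, -183.000) km/h; helicopter velocity = (113.862, 79.727) km/h.
Velocity of light aircraft relative to helicopter = (0.000, -183.000) − (113.862, 79.727) = (-113.862, -262.727) km/h.
Bearing = atan2(-113.86, -262.73) = 203.43° clockwise from north.

203.4°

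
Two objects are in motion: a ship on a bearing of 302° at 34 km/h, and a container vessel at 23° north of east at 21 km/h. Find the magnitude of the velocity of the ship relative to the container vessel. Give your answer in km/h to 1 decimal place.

Taking east as x and north as y: ship velocity = (-28.834, 18.017) km/h; container vessel velocity = (19.331, 8.205) km/h.
Velocity of ship relative to container vessel = (-28.834, 18.017) − (19.331, 8.205) = (-48.164, 9.812) km/h.
Magnitude = |(-48.164, 9.812)| = 49.154 km/h.

49.2 km/h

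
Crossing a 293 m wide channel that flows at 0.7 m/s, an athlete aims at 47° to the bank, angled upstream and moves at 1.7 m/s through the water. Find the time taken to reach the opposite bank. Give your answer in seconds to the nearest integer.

236 s

The component of the athlete's velocity perpendicular to the bank is 1.7 × sin 47° = 1.243 m/s.
The current is parallel to the bank, so it does not affect the crossing time.
Time = 293 / 1.243 = 235.663 s.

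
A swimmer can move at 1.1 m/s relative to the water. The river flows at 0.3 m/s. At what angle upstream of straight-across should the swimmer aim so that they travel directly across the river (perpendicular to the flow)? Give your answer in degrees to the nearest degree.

16°

To cancel the current, the upstream component of the swimmer's velocity must equal the flow: 1.1 sin θ = 0.3.
sin θ = 0.3 / 1.1 = 0.2727.
θ = arcsin(0.2727) = 15.827°.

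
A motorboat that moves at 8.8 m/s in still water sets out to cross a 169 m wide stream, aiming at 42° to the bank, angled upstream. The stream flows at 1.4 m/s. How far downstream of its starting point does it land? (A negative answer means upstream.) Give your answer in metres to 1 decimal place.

Perpendicular speed = 5.888 m/s; crossing time = 169 / 5.888 = 28.701 s.
Net downstream speed = -5.140 m/s.
Drift = -5.140 × 28.701 = -147.512 m (upstream).

-147.5 m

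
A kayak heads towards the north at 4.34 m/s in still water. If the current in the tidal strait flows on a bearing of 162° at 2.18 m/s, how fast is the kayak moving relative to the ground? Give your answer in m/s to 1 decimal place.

2.4 m/s

Taking east as x and north as y: velocity relative to the water = (0.000, 4.340) m/s; the water relative to ground = (0.674, -2.073) m/s.
Velocity relative to ground = (0.000, 4.340) + (0.674, -2.073) = (0.674, 2.267) m/s.
Speed = |(0.674, 2.267)| = 2.365 m/s.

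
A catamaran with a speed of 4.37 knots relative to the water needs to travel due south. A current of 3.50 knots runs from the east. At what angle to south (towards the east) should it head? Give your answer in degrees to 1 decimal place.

The current pushes perpendicular to the desired track; the heading must have a component into the current equal to 3.50 knots: 4.37 sin θ = 3.50.
sin θ = 0.8009, so θ = 53.218°.

53.2°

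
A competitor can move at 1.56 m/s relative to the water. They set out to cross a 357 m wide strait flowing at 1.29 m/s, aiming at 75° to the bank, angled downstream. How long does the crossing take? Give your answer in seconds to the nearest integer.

The component of the competitor's velocity perpendicular to the bank is 1.56 × sin 75° = 1.507 m/s.
The flow acts along the bank and has no component across it.
Time = 357 / 1.507 = 236.919 s.

237 s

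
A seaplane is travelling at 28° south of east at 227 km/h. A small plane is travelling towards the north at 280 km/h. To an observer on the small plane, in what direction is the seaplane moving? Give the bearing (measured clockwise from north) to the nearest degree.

Taking east as x and north as y: seaplane velocity = (200.429, -106.570) km/h; small plane velocity = (0.000, 280.000) km/h.
Velocity of seaplane relative to small plane = (200.429, -106.570) − (0.000, 280.000) = (200.429, -386.570) km/h.
Bearing = atan2(200.43, -386.57) = 152.59° clockwise from north.

153°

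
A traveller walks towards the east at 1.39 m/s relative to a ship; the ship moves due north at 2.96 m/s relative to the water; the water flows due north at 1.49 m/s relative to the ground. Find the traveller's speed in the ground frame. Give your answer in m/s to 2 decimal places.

4.66 m/s

In east/north components (m/s): traveller relative to ship = (1.390, 0.000); ship relative to water = (0.000, 2.960); water relative to ground = (0.000, 1.490).
Sum = (1.390, 4.450) m/s.
Speed = |(1.390, 4.450)| = 4.662 m/s.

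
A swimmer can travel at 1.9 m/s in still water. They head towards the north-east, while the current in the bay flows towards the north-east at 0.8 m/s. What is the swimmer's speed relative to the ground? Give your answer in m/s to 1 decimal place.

Taking east as x and north as y: velocity relative to the water = (1.344, 1.344) m/s; the water relative to ground = (0.566, 0.566) m/s.
Velocity relative to ground = (1.344, 1.344) + (0.566, 0.566) = (1.909, 1.909) m/s.
Speed = |(1.909, 1.909)| = 2.700 m/s.

2.7 m/s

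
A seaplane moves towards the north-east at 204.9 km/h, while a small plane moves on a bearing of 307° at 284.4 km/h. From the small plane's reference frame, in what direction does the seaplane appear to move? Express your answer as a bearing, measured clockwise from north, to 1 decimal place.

Taking east as x and north as y: seaplane velocity = (144.886, 144.886) km/h; small plane velocity = (-227.132, 171.156) km/h.
Velocity of seaplane relative to small plane = (144.886, 144.886) − (-227.132, 171.156) = (372.018, -26.270) km/h.
Bearing = atan2(372.02, -26.27) = 94.04° clockwise from north.

094.0°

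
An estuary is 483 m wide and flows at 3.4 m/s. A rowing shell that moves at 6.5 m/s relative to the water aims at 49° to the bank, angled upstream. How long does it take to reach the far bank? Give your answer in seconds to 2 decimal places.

98.46 s

The component of the rowing shell's velocity perpendicular to the bank is 6.5 × sin 49° = 4.906 m/s.
Only the cross-stream component determines the crossing time; the current contributes nothing perpendicular to the bank.
Time = 483 / 4.906 = 98.459 s.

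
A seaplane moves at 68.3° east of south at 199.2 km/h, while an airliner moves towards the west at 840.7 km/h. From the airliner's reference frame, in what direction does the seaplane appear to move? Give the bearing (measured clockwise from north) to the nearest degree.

Taking east as x and north as y: seaplane velocity = (185.083, -73.654) km/h; airliner velocity = (-840.700, 0.000) km/h.
Velocity of seaplane relative to airliner = (185.083, -73.654) − (-840.700, 0.000) = (1025.783, -73.654) km/h.
Bearing = atan2(1025.78, -73.65) = 94.11° clockwise from north.

094°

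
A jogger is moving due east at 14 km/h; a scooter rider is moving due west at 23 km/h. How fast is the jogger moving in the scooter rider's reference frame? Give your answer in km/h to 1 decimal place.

37.0 km/h

Taking east as x and north as y: jogger velocity = (14.000, 0.000) km/h; scooter rider velocity = (-23.000, 0.000) km/h.
Velocity of jogger relative to scooter rider = (14.000, 0.000) − (-23.000, 0.000) = (37.000, 0.000) km/h.
Magnitude = |(37.000, 0.000)| = 37.000 km/h.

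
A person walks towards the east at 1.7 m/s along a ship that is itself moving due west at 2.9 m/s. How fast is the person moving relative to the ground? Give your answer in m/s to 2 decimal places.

1.20 m/s

Taking east as x and north as y: ship velocity = (-2.900, 0.000) m/s; person velocity relative to ship = (1.700, 0.000) m/s.
Velocity relative to ground = (-2.900, 0.000) + (1.700, 0.000) = (-1.200, 0.000) m/s.
Speed = |(-1.200, 0.000)| = 1.200 m/s.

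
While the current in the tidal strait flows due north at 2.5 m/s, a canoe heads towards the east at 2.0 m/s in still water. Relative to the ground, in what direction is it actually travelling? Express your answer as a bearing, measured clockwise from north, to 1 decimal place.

Taking east as x and north as y: velocity relative to the water = (2.000, 0.000) m/s; the water relative to ground = (0.000, 2.500) m/s.
Velocity relative to ground = (2.000, 0.000) + (0.000, 2.500) = (2.000, 2.500) m/s.
Bearing = atan2(2.00, 2.50) = 38.66° clockwise from north.

038.7°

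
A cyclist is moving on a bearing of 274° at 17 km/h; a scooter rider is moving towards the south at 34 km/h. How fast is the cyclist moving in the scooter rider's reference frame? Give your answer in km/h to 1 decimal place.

39.1 km/h

Taking east as x and north as y: cyclist velocity = (-16.959, 1.186) km/h; scooter rider velocity = (0.000, -34.000) km/h.
Velocity of cyclist relative to scooter rider = (-16.959, 1.186) − (0.000, -34.000) = (-16.959, 35.186) km/h.
Magnitude = |(-16.959, 35.186)| = 39.059 km/h.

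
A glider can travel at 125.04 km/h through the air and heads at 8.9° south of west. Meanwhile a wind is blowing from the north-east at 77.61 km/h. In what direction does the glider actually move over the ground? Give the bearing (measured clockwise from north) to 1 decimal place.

247.4°

Taking east as x and north as y: velocity relative to the air = (-123.535, -19.345) km/h; the air relative to ground = (-54.879, -54.879) km/h.
Velocity relative to ground = (-123.535, -19.345) + (-54.879, -54.879) = (-178.413, -74.224) km/h.
Bearing = atan2(-178.41, -74.22) = 247.41° clockwise from north.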